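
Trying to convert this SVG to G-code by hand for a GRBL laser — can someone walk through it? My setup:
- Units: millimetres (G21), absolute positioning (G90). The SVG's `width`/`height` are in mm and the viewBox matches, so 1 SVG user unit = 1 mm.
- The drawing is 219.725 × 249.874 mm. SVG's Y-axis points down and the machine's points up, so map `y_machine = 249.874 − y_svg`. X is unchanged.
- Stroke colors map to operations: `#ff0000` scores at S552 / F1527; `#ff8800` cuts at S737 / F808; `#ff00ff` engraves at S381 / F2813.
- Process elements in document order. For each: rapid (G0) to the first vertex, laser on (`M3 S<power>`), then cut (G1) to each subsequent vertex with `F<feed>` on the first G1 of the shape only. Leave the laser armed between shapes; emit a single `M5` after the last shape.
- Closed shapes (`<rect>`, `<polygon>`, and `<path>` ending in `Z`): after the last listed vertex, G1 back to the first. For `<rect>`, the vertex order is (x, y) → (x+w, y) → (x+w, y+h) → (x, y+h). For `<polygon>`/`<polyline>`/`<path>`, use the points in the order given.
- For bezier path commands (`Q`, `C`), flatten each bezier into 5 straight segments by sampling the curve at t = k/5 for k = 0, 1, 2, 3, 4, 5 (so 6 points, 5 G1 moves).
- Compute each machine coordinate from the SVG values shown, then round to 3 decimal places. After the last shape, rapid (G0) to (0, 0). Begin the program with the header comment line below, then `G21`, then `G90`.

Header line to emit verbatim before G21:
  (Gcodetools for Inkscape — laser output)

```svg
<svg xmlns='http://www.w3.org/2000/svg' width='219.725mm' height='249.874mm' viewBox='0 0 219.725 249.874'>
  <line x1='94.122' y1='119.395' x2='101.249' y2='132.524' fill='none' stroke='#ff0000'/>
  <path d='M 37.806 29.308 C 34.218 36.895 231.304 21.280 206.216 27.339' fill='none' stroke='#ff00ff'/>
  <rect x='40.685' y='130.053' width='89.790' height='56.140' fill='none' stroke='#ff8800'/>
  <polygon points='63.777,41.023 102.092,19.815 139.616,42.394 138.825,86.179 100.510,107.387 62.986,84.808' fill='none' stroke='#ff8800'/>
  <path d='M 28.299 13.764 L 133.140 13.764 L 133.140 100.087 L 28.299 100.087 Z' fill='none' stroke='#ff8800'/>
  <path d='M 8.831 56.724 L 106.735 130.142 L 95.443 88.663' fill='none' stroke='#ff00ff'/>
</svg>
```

Since the viewBox matches the mm dimensions, user units are millimetres directly. The only transform is the Y-flip y_m = 249.874 − y_svg.

Shape 1 is a line segment drawn with `<line>`. Its stroke #ff0000 means score at S552, F1527. After flipping Y the toolpath is (94.122,130.479) → (101.249,117.350).

Shape 2 is a cubic bezier drawn with `<path>`. Its stroke #ff00ff means engrave at S381, F2813. After flipping Y the toolpath is (37.806,220.566) → (56.351,218.439) → (102.762,219.726) → (156.740,222.274) → (197.991,223.929) → (206.216,222.535).

Shape 3 is a rectangle drawn with `<rect>`. Its stroke #ff8800 means cut at S737, F808. After flipping Y the toolpath is (40.685,119.821) → (130.475,119.821) → (130.475,63.681) → (40.685,63.681) → (40.685,119.821), returning to the start.

Shape 4 is a regular polygon drawn with `<polygon>`. Its stroke #ff8800 means cut at S737, F808. After flipping Y the toolpath is (63.777,208.851) → (102.092,230.059) → (139.616,207.480) → (138.825,163.695) → (100.510,142.487) → (62.986,165.066) → (63.777,208.851), returning to the start.

Shape 5 is a rectangle drawn with `<path>`. Its stroke #ff8800 means cut at S737, F808. After flipping Y the toolpath is (28.299,236.110) → (133.140,236.110) → (133.140,149.787) → (28.299,149.787) → (28.299,236.110), returning to the start.

Shape 6 is a open polyline drawn with `<path>`. Its stroke #ff00ff means engrave at S381, F2813. After flipping Y the toolpath is (8.831,193.150) → (106.735,119.732) → (95.443,161.211).

(Gcodetools for Inkscape — laser output)
G21
G90
G0 X94.122 Y130.479
M3 S552
G1 X101.249 Y117.350 F1527
G0 X37.806 Y220.566
M3 S381
G1 X56.351 Y218.439 F2813
G1 X102.762 Y219.726
G1 X156.740 Y222.274
G1 X197.991 Y223.929
G1 X206.216 Y222.535
G0 X40.685 Y119.821
M3 S737
G1 X130.475 Y119.821 F808
G1 X130.475 Y63.681
G1 X40.685 Y63.681
G1 X40.685 Y119.821
G0 X63.777 Y208.851
M3 S737
G1 X102.092 Y230.059 F808
G1 X139.616 Y207.480
G1 X138.825 Y163.695
G1 X100.510 Y142.487
G1 X62.986 Y165.066
G1 X63.777 Y208.851
G0 X28.299 Y236.110
M3 S737
G1 X133.140 Y236.110 F808
G1 X133.140 Y149.787
G1 X28.299 Y149.787
G1 X28.299 Y236.110
G0 X8.831 Y193.150
M3 S381
G1 X106.735 Y119.732 F2813
G1 X95.443 Y161.211
M5
G0 X0.000 Y0.000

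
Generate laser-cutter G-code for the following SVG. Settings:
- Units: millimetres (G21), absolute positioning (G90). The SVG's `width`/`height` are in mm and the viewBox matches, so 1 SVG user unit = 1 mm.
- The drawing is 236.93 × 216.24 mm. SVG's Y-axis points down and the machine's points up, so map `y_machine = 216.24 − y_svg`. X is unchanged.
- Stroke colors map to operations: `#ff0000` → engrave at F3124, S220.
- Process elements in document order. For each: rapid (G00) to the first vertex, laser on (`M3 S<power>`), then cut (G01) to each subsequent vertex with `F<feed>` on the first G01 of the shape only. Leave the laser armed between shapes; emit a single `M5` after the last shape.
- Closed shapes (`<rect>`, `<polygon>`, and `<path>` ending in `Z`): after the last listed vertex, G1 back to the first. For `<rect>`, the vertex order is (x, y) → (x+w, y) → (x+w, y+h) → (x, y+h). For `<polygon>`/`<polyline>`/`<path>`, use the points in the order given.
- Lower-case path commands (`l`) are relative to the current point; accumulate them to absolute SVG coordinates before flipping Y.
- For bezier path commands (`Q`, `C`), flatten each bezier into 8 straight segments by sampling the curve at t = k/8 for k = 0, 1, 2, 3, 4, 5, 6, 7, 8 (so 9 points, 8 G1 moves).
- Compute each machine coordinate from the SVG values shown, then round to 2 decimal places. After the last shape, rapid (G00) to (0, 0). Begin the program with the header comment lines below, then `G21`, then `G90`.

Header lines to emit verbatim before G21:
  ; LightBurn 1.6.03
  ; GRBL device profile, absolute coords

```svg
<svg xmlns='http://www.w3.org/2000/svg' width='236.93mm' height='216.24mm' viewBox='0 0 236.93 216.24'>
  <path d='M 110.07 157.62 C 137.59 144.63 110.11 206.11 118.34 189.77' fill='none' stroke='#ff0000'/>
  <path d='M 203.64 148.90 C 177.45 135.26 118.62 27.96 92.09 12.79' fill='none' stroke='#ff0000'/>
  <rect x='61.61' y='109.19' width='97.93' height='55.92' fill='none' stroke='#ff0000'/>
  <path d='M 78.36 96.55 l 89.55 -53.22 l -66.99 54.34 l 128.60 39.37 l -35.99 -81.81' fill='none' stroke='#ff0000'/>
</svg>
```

; LightBurn 1.6.03
; GRBL device profile, absolute coords
G21
G90
G00 X110.07 Y58.62
M3 S220
G01 X117.99 Y60.30 F3124
G01 X121.81 Y56.78
G01 X122.61 Y49.85
G01 X121.44 Y41.29
G01 X119.36 Y32.89
G01 X117.45 Y26.43
G01 X116.75 Y23.69
G01 X118.34 Y26.47
G00 X203.64 Y67.34
M3 S220
G01 X192.42 Y76.48 F3124
G01 X178.89 Y92.23
G01 X163.83 Y112.40
G01 X147.99 Y134.82
G01 X132.14 Y157.31
G01 X117.03 Y177.70
G01 X103.43 Y193.81
G01 X92.09 Y203.45
G00 X61.61 Y107.05
M3 S220
G01 X159.54 Y107.05 F3124
G01 X159.54 Y51.13
G01 X61.61 Y51.13
G01 X61.61 Y107.05
G00 X78.36 Y119.69
M3 S220
G01 X167.91 Y172.91 F3124
G01 X100.92 Y118.57
G01 X229.52 Y79.20
G01 X193.53 Y161.01
M5
G00 X0.00 Y0.00

Since the viewBox matches the mm dimensions, user units are millimetres directly. The only transform is the Y-flip y_m = 216.24 − y_svg.

Shape 1 is a cubic bezier drawn with `<path>`. Its stroke #ff0000 means engrave at S220, F3124. After flipping Y the toolpath is (110.07,58.62) → (117.99,60.30) → (121.81,56.78) → (122.61,49.85) → (121.44,41.29) → (119.36,32.89) → (117.45,26.43) → (116.75,23.69) → (118.34,26.47).

Shape 2 is a cubic bezier drawn with `<path>`. Its stroke #ff0000 means engrave at S220, F3124. After flipping Y the toolpath is (203.64,67.34) → (192.42,76.48) → (178.89,92.23) → (163.83,112.40) → (147.99,134.82) → (132.14,157.31) → (117.03,177.70) → (103.43,193.81) → (92.09,203.45).

Shape 3 is a rectangle drawn with `<rect>`. Its stroke #ff0000 means engrave at S220, F3124. After flipping Y the toolpath is (61.61,107.05) → (159.54,107.05) → (159.54,51.13) → (61.61,51.13) → (61.61,107.05), returning to the start.

Shape 4 is a open polyline drawn with `<path>`. Its stroke #ff0000 means engrave at S220, F3124. After flipping Y the toolpath is (78.36,119.69) → (167.91,172.91) → (100.92,118.57) → (229.52,79.20) → (193.53,161.01).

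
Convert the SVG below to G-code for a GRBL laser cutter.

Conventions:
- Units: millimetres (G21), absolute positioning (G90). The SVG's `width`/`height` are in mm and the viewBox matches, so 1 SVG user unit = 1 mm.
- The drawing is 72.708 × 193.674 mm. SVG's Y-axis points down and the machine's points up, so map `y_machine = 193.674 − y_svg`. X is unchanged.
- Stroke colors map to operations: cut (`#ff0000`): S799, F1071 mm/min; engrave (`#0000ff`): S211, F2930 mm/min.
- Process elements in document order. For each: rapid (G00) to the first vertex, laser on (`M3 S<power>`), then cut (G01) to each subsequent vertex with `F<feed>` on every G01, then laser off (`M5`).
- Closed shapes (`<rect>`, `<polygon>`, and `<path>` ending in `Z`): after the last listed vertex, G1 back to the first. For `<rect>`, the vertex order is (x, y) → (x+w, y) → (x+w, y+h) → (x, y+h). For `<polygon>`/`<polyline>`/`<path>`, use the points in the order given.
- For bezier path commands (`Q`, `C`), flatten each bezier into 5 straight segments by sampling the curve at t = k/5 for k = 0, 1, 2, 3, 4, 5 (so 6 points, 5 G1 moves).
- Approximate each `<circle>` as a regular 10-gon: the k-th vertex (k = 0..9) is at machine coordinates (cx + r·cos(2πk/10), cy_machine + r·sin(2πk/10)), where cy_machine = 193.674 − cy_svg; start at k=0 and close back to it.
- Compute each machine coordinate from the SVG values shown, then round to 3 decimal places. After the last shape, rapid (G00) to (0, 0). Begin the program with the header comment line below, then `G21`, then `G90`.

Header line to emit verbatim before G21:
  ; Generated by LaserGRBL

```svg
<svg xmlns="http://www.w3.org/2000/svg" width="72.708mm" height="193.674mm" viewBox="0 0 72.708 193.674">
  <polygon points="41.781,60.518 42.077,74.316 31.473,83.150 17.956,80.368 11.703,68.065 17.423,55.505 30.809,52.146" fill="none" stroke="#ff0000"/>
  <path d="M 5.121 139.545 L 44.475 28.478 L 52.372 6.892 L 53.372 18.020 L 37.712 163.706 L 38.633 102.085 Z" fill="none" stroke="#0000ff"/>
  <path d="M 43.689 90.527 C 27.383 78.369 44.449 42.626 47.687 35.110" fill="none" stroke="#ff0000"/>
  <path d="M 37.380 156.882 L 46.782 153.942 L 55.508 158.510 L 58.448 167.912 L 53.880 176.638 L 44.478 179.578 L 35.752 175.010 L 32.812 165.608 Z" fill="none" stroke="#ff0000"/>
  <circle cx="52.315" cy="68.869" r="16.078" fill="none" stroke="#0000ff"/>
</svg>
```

; Generated by LaserGRBL
G21
G90
G00 X41.781 Y133.156
M3 S799
G01 X42.077 Y119.358 F1071
G01 X31.473 Y110.524 F1071
G01 X17.956 Y113.306 F1071
G01 X11.703 Y125.609 F1071
G01 X17.423 Y138.169 F1071
G01 X30.809 Y141.528 F1071
G01 X41.781 Y133.156 F1071
M5
G00 X5.121 Y54.129
M3 S211
G01 X44.475 Y165.196 F2930
G01 X52.372 Y186.782 F2930
G01 X53.372 Y175.654 F2930
G01 X37.712 Y29.968 F2930
G01 X38.633 Y91.589 F2930
G01 X5.121 Y54.129 F2930
M5
G00 X43.689 Y103.147
M3 S799
G01 X37.532 Y112.858 F1071
G01 X37.120 Y125.741 F1071
G01 X40.185 Y139.312 F1071
G01 X44.462 Y151.082 F1071
G01 X47.687 Y158.564 F1071
M5
G00 X37.380 Y36.792
M3 S799
G01 X46.782 Y39.732 F1071
G01 X55.508 Y35.164 F1071
G01 X58.448 Y25.762 F1071
G01 X53.880 Y17.036 F1071
G01 X44.478 Y14.096 F1071
G01 X35.752 Y18.664 F1071
G01 X32.812 Y28.066 F1071
G01 X37.380 Y36.792 F1071
M5
G00 X68.393 Y124.805
M3 S211
G01 X65.322 Y134.255 F2930
G01 X57.283 Y140.096 F2930
G01 X47.347 Y140.096 F2930
G01 X39.308 Y134.255 F2930
G01 X36.237 Y124.805 F2930
G01 X39.308 Y115.355 F2930
G01 X47.347 Y109.514 F2930
G01 X57.283 Y109.514 F2930
G01 X65.322 Y115.355 F2930
G01 X68.393 Y124.805 F2930
M5
G00 X0.000 Y0.000

viewBox `0 0 72.708 193.674` with mm width/height → 1 unit = 1 mm. Flip: y_m = 193.674 − y_svg.

**Shape 1** — `<polygon>` regular polygon, stroke `#ff0000` → cut (S799, F1071). Machine vertices: (41.781,133.156) → (42.077,119.358) → (31.473,110.524) → (17.956,113.306) → (11.703,125.609) → (17.423,138.169) → (30.809,141.528) → (41.781,133.156). Closed: final G1 returns to the first vertex.

**Shape 2** — `<path>` closed polygon, stroke `#0000ff` → engrave (S211, F2930). Machine vertices: (5.121,54.129) → (44.475,165.196) → (52.372,186.782) → (53.372,175.654) → (37.712,29.968) → (38.633,91.589) → (5.121,54.129). Closed: final G1 returns to the first vertex.

**Shape 3** — `<path>` cubic bezier, stroke `#ff0000` → cut (S799, F1071). Control points (SVG): P0=(43.689,90.527), P1=(27.383,78.369), P2=(44.449,42.626), P3=(47.687,35.110); sampled at t=k/5. Machine vertices: (43.689,103.147) → (37.532,112.858) → (37.120,125.741) → (40.185,139.312) → (44.462,151.082) → (47.687,158.564). Open path.

**Shape 4** — `<path>` regular polygon, stroke `#ff0000` → cut (S799, F1071). Machine vertices: (37.380,36.792) → (46.782,39.732) → (55.508,35.164) → (58.448,25.762) → (53.880,17.036) → (44.478,14.096) → (35.752,18.664) → (32.812,28.066) → (37.380,36.792). Closed: final G1 returns to the first vertex.

**Shape 5** — `<circle>` circle, stroke `#0000ff` → engrave (S211, F2930). Machine vertices: (68.393,124.805) → (65.322,134.255) → (57.283,140.096) → (47.347,140.096) → (39.308,134.255) → (36.237,124.805) → (39.308,115.355) → (47.347,109.514) → (57.283,109.514) → (65.322,115.355) → (68.393,124.805). Closed: final G1 returns to the first vertex.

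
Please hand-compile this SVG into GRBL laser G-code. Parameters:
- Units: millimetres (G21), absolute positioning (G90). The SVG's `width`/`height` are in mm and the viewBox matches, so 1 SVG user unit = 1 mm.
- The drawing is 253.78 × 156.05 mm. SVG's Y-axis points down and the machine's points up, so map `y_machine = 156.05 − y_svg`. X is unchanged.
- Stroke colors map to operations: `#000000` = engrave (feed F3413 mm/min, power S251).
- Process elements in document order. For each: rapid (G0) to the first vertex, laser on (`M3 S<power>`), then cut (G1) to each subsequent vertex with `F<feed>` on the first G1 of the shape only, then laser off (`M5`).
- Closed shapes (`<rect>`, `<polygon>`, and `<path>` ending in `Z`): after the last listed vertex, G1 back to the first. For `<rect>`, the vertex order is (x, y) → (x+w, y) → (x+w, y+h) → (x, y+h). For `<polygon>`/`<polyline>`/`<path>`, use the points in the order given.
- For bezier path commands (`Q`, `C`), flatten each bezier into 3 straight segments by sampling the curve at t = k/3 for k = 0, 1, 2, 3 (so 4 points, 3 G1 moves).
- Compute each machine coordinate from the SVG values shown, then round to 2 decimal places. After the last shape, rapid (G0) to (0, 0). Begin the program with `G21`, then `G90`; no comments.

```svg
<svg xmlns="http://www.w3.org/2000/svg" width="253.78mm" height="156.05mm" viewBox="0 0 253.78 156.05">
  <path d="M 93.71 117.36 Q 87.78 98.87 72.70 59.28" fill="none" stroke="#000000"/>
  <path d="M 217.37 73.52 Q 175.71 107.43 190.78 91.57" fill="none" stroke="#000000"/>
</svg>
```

G21
G90
G0 X93.71 Y38.69
M3 S251
G1 X88.74 Y53.36 F3413
G1 X81.74 Y72.72
G1 X72.70 Y96.77
M5
G0 X217.37 Y82.53
M3 S251
G1 X195.90 Y65.45 F3413
G1 X187.04 Y59.44
G1 X190.78 Y64.48
M5
G0 X0.00 Y0.00

Since the viewBox matches the mm dimensions, user units are millimetres directly. The only transform is the Y-flip y_m = 156.05 − y_svg.

Shape 1 is a quadratic bezier drawn with `<path>`. Its stroke #000000 means engrave at S251, F3413. After flipping Y the toolpath is (93.71,38.69) → (88.74,53.36) → (81.74,72.72) → (72.70,96.77).

Shape 2 is a quadratic bezier drawn with `<path>`. Its stroke #000000 means engrave at S251, F3413. After flipping Y the toolpath is (217.37,82.53) → (195.90,65.45) → (187.04,59.44) → (190.78,64.48).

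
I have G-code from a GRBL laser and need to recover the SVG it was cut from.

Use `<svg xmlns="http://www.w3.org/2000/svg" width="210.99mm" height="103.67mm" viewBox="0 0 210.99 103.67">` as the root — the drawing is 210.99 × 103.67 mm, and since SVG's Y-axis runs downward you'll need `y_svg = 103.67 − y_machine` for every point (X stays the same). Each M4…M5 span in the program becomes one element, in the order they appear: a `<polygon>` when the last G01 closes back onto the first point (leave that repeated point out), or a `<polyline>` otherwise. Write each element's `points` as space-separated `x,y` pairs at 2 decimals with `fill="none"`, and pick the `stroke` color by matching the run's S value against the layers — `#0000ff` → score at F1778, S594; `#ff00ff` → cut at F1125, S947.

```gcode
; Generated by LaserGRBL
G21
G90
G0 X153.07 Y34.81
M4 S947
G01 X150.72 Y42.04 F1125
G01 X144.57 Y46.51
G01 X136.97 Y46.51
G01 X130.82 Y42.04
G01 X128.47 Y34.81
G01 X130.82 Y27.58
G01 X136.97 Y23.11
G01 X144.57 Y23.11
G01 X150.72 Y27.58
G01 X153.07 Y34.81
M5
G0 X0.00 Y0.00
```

<svg xmlns="http://www.w3.org/2000/svg" width="210.99mm" height="103.67mm" viewBox="0 0 210.99 103.67">
  <polygon points="153.07,68.86 150.72,61.63 144.57,57.16 136.97,57.16 130.82,61.63 128.47,68.86 130.82,76.09 136.97,80.56 144.57,80.56 150.72,76.09" fill="none" stroke="#ff00ff"/>
</svg>

Machine Y-up, SVG Y-down with viewBox height 103.67, so y_svg = 103.67 − y_machine; X carries over. Every run uses S947, so all elements get stroke `#ff00ff` (cut).

Run 1: The run returns to its start, so emit a `<polygon>` with points (Y-flipped): 153.07,68.86 150.72,61.63 144.57,57.16 136.97,57.16 130.82,61.63 128.47,68.86 130.82,76.09 136.97,80.56 144.57,80.56 150.72,76.09.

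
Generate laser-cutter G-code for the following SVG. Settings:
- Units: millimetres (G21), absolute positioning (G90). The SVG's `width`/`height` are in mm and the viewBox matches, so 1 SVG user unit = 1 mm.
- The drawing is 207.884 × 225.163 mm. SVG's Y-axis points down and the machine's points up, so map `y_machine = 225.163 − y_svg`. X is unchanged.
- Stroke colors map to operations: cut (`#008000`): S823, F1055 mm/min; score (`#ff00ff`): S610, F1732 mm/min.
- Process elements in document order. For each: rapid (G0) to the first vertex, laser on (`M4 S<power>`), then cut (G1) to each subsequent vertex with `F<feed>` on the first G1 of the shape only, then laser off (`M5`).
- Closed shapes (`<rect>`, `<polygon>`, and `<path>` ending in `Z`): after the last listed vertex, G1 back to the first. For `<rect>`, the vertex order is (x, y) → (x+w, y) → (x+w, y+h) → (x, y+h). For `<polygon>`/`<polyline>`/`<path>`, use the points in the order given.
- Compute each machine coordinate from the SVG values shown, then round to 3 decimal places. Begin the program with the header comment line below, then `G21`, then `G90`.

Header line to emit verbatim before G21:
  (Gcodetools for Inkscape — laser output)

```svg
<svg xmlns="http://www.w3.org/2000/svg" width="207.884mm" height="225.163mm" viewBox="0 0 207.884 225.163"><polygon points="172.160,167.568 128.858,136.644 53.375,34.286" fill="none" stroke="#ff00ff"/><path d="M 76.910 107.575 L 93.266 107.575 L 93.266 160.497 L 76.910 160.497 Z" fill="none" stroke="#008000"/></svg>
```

(Gcodetools for Inkscape — laser output)
G21
G90
G0 X172.160 Y57.595
M4 S610
G1 X128.858 Y88.519 F1732
G1 X53.375 Y190.877
G1 X172.160 Y57.595
M5
G0 X76.910 Y117.588
M4 S823
G1 X93.266 Y117.588 F1055
G1 X93.266 Y64.666
G1 X76.910 Y64.666
G1 X76.910 Y117.588
M5

viewBox `0 0 207.884 225.163` with mm width/height → 1 unit = 1 mm. Flip: y_m = 225.163 − y_svg.

**Shape 1** — `<polygon>` closed polygon, stroke `#ff00ff` → score (S610, F1732). Machine vertices: (172.160,57.595) → (128.858,88.519) → (53.375,190.877) → (172.160,57.595). Closed: final G1 returns to the first vertex.

**Shape 2** — `<path>` rectangle, stroke `#008000` → cut (S823, F1055). Machine vertices: (76.910,117.588) → (93.266,117.588) → (93.266,64.666) → (76.910,64.666) → (76.910,117.588). Closed: final G1 returns to the first vertex.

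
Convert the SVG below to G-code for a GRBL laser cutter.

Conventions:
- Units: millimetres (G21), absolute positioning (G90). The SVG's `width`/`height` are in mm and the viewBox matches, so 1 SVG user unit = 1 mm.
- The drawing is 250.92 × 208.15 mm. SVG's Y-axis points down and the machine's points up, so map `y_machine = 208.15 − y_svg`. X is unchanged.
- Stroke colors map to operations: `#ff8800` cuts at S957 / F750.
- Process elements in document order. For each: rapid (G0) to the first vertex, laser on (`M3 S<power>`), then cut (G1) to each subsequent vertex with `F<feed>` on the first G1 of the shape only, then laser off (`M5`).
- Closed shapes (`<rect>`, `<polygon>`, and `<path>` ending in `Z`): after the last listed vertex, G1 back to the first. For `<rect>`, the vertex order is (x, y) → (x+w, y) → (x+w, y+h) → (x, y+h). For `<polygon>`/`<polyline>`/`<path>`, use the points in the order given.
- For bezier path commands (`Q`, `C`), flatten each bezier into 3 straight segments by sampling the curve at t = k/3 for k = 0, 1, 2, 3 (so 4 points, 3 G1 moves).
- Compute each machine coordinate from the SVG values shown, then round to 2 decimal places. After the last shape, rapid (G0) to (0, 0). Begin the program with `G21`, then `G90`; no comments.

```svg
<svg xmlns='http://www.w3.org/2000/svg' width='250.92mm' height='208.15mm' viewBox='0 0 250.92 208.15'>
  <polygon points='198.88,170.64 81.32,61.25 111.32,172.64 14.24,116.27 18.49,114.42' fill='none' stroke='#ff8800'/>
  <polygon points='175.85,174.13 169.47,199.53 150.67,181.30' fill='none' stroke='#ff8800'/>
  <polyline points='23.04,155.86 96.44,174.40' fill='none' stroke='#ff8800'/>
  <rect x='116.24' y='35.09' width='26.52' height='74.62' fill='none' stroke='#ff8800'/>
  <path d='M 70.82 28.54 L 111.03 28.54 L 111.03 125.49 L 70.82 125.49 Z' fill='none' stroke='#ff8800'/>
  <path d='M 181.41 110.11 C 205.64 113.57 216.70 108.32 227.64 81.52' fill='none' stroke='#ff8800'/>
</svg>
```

viewBox `0 0 250.92 208.15` with mm width/height → 1 unit = 1 mm. Flip: y_m = 208.15 − y_svg.

**Shape 1** — `<polygon>` closed polygon, stroke `#ff8800` → cut (S957, F750). Machine vertices: (198.88,37.51) → (81.32,146.90) → (111.32,35.51) → (14.24,91.88) → (18.49,93.73) → (198.88,37.51). Closed: final G1 returns to the first vertex.

**Shape 2** — `<polygon>` regular polygon, stroke `#ff8800` → cut (S957, F750). Machine vertices: (175.85,34.02) → (169.47,8.62) → (150.67,26.85) → (175.85,34.02). Closed: final G1 returns to the first vertex.

**Shape 3** — `<polyline>` line segment, stroke `#ff8800` → cut (S957, F750). Machine vertices: (23.04,52.29) → (96.44,33.75). Open path.

**Shape 4** — `<rect>` rectangle, stroke `#ff8800` → cut (S957, F750). Machine vertices: (116.24,173.06) → (142.76,173.06) → (142.76,98.44) → (116.24,98.44) → (116.24,173.06). Closed: final G1 returns to the first vertex.

**Shape 5** — `<path>` rectangle, stroke `#ff8800` → cut (S957, F750). Machine vertices: (70.82,179.61) → (111.03,179.61) → (111.03,82.66) → (70.82,82.66) → (70.82,179.61). Closed: final G1 returns to the first vertex.

**Shape 6** — `<path>` cubic bezier, stroke `#ff8800` → cut (S957, F750). Control points (SVG): P0=(181.41,110.11), P1=(205.64,113.57), P2=(216.70,108.32), P3=(227.64,81.52); sampled at t=k/3. Machine vertices: (181.41,98.04) → (201.73,97.96) → (216.18,106.54) → (227.64,126.63). Open path.

G21
G90
G0 X198.88 Y37.51
M3 S957
G1 X81.32 Y146.90 F750
G1 X111.32 Y35.51
G1 X14.24 Y91.88
G1 X18.49 Y93.73
G1 X198.88 Y37.51
M5
G0 X175.85 Y34.02
M3 S957
G1 X169.47 Y8.62 F750
G1 X150.67 Y26.85
G1 X175.85 Y34.02
M5
G0 X23.04 Y52.29
M3 S957
G1 X96.44 Y33.75 F750
M5
G0 X116.24 Y173.06
M3 S957
G1 X142.76 Y173.06 F750
G1 X142.76 Y98.44
G1 X116.24 Y98.44
G1 X116.24 Y173.06
M5
G0 X70.82 Y179.61
M3 S957
G1 X111.03 Y179.61 F750
G1 X111.03 Y82.66
G1 X70.82 Y82.66
G1 X70.82 Y179.61
M5
G0 X181.41 Y98.04
M3 S957
G1 X201.73 Y97.96 F750
G1 X216.18 Y106.54
G1 X227.64 Y126.63
M5
G0 X0.00 Y0.00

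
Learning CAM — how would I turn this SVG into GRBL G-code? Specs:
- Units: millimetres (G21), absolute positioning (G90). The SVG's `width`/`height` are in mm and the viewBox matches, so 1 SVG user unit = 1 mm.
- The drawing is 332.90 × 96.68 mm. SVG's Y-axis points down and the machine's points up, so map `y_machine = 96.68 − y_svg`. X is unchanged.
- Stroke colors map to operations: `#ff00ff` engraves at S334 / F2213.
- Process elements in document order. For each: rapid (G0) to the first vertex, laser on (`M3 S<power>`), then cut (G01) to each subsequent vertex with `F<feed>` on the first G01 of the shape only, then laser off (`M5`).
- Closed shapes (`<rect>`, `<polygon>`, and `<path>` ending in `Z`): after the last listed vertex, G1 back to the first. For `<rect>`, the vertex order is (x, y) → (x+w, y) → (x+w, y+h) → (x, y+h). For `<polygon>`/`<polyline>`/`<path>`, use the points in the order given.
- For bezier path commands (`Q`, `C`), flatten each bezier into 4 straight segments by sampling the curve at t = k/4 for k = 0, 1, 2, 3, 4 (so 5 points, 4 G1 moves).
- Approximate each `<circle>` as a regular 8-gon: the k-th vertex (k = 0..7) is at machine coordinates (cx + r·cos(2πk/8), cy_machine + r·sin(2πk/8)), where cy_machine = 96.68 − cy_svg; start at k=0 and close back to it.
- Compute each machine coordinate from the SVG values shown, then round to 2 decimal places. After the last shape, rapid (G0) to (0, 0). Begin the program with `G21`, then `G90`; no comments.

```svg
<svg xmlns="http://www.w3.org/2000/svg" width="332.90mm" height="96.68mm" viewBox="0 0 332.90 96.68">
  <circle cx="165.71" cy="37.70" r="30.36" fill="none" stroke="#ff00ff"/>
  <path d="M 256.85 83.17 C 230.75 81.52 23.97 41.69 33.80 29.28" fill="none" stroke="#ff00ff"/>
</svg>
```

viewBox `0 0 332.90 96.68` with mm width/height → 1 unit = 1 mm. Flip: y_m = 96.68 − y_svg.

**Shape 1** — `<circle>` circle, stroke `#ff00ff` → engrave (S334, F2213). Machine vertices: (196.07,58.98) → (187.18,80.45) → (165.71,89.34) → (144.24,80.45) → (135.35,58.98) → (144.24,37.51) → (165.71,28.62) → (187.18,37.51) → (196.07,58.98). Closed: final G1 returns to the first vertex.

**Shape 2** — `<path>` cubic bezier, stroke `#ff00ff` → engrave (S334, F2213). Control points (SVG): P0=(256.85,83.17), P1=(230.75,81.52), P2=(23.97,41.69), P3=(33.80,29.28); sampled at t=k/4. Machine vertices: (256.85,13.51) → (209.61,20.88) → (131.85,36.42) → (60.83,53.98) → (33.80,67.40). Open path.

G21
G90
G0 X196.07 Y58.98
M3 S334
G01 X187.18 Y80.45 F2213
G01 X165.71 Y89.34
G01 X144.24 Y80.45
G01 X135.35 Y58.98
G01 X144.24 Y37.51
G01 X165.71 Y28.62
G01 X187.18 Y37.51
G01 X196.07 Y58.98
M5
G0 X256.85 Y13.51
M3 S334
G01 X209.61 Y20.88 F2213
G01 X131.85 Y36.42
G01 X60.83 Y53.98
G01 X33.80 Y67.40
M5
G0 X0.00 Y0.00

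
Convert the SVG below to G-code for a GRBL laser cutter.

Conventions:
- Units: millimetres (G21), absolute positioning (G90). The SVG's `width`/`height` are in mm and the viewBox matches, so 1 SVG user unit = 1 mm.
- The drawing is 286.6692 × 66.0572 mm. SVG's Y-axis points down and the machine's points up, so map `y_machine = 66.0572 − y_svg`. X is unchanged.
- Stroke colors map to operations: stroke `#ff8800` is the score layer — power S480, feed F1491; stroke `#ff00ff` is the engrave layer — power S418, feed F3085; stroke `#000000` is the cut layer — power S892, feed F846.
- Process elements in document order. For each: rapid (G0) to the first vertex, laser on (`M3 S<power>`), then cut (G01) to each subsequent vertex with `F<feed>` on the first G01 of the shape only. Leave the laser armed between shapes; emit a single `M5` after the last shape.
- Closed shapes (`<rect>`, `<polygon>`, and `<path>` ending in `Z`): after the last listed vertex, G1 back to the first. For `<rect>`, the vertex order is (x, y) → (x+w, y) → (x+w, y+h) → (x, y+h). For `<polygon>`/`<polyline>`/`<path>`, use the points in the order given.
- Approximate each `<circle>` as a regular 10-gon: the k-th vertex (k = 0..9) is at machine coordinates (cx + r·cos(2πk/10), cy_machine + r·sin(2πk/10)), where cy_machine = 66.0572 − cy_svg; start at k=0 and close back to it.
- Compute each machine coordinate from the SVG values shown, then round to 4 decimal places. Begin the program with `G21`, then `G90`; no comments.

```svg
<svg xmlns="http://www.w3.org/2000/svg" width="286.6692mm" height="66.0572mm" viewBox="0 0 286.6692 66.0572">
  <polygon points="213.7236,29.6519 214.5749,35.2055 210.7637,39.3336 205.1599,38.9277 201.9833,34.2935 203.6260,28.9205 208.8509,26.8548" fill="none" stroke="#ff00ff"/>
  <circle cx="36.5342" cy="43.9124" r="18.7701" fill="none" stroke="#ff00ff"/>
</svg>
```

viewBox `0 0 286.6692 66.0572` with mm width/height → 1 unit = 1 mm. Flip: y_m = 66.0572 − y_svg.

**Shape 1** — `<polygon>` regular polygon, stroke `#ff00ff` → engrave (S418, F3085). Machine vertices: (213.7236,36.4053) → (214.5749,30.8517) → (210.7637,26.7236) → (205.1599,27.1295) → (201.9833,31.7637) → (203.6260,37.1367) → (208.8509,39.2024) → (213.7236,36.4053). Closed: final G1 returns to the first vertex.

**Shape 2** — `<circle>` circle, stroke `#ff00ff` → engrave (S418, F3085). Machine vertices: (55.3043,22.1448) → (51.7195,33.1776) → (42.3345,39.9962) → (30.7339,39.9962) → (21.3489,33.1776) → (17.7641,22.1448) → (21.3489,11.1120) → (30.7339,4.2934) → (42.3345,4.2934) → (51.7195,11.1120) → (55.3043,22.1448). Closed: final G1 returns to the first vertex.

G21
G90
G0 X213.7236 Y36.4053
M3 S418
G01 X214.5749 Y30.8517 F3085
G01 X210.7637 Y26.7236
G01 X205.1599 Y27.1295
G01 X201.9833 Y31.7637
G01 X203.6260 Y37.1367
G01 X208.8509 Y39.2024
G01 X213.7236 Y36.4053
G0 X55.3043 Y22.1448
M3 S418
G01 X51.7195 Y33.1776 F3085
G01 X42.3345 Y39.9962
G01 X30.7339 Y39.9962
G01 X21.3489 Y33.1776
G01 X17.7641 Y22.1448
G01 X21.3489 Y11.1120
G01 X30.7339 Y4.2934
G01 X42.3345 Y4.2934
G01 X51.7195 Y11.1120
G01 X55.3043 Y22.1448
M5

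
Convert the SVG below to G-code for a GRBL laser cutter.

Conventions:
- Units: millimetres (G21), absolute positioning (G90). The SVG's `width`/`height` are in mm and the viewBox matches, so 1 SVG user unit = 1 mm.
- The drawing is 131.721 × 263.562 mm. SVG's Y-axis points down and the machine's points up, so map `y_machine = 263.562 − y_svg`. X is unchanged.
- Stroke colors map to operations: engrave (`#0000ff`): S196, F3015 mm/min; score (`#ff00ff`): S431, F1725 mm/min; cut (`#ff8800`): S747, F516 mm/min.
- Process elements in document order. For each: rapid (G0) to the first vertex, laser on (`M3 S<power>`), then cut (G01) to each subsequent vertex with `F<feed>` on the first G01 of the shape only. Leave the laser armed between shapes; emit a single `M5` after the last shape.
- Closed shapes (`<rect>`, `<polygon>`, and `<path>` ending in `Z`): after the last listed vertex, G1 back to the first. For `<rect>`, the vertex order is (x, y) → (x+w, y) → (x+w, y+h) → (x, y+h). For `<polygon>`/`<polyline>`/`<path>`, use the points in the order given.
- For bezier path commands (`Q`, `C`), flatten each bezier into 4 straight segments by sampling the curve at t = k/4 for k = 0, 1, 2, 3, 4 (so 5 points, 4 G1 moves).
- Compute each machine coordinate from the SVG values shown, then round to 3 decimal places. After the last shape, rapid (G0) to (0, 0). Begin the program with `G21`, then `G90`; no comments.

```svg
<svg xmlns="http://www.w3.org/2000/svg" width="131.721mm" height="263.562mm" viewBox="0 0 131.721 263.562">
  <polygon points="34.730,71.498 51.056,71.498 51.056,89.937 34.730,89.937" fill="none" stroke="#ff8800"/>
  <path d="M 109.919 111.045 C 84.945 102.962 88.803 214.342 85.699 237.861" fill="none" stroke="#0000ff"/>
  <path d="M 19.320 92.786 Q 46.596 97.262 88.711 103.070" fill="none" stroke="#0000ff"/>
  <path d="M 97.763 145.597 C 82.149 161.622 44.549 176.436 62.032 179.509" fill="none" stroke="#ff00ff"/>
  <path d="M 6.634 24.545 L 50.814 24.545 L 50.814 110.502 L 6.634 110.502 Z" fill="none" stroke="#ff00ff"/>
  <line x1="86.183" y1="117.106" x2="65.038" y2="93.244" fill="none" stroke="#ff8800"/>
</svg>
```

1 u = 1 mm; y_m = 263.562 − y.

[1] `<polygon>` rectangle, #ff8800→cut S747 F516: (34.730,192.064) → (51.056,192.064) → (51.056,173.625) → (34.730,173.625) → (34.730,192.064) (closed)

[2] `<path>` cubic bezier, #0000ff→engrave S196 F3015: (109.919,152.517) → (96.035,139.419) → (89.608,100.960) → (87.281,56.575) → (85.699,25.701)

[3] `<path>` quadratic bezier, #0000ff→engrave S196 F3015: (19.320,170.776) → (33.885,168.455) → (50.306,165.967) → (68.581,163.313) → (88.711,160.492)

[4] `<path>` cubic bezier, #ff00ff→score S431 F1725: (97.763,117.965) → (83.134,106.338) → (67.486,96.152) → (58.044,88.395) → (62.032,84.053)

[5] `<path>` rectangle, #ff00ff→score S431 F1725: (6.634,239.017) → (50.814,239.017) → (50.814,153.060) → (6.634,153.060) → (6.634,239.017) (closed)

[6] `<line>` line segment, #ff8800→cut S747 F516: (86.183,146.456) → (65.038,170.318)

G21
G90
G0 X34.730 Y192.064
M3 S747
G01 X51.056 Y192.064 F516
G01 X51.056 Y173.625
G01 X34.730 Y173.625
G01 X34.730 Y192.064
G0 X109.919 Y152.517
M3 S196
G01 X96.035 Y139.419 F3015
G01 X89.608 Y100.960
G01 X87.281 Y56.575
G01 X85.699 Y25.701
G0 X19.320 Y170.776
M3 S196
G01 X33.885 Y168.455 F3015
G01 X50.306 Y165.967
G01 X68.581 Y163.313
G01 X88.711 Y160.492
G0 X97.763 Y117.965
M3 S431
G01 X83.134 Y106.338 F1725
G01 X67.486 Y96.152
G01 X58.044 Y88.395
G01 X62.032 Y84.053
G0 X6.634 Y239.017
M3 S431
G01 X50.814 Y239.017 F1725
G01 X50.814 Y153.060
G01 X6.634 Y153.060
G01 X6.634 Y239.017
G0 X86.183 Y146.456
M3 S747
G01 X65.038 Y170.318 F516
M5
G0 X0.000 Y0.000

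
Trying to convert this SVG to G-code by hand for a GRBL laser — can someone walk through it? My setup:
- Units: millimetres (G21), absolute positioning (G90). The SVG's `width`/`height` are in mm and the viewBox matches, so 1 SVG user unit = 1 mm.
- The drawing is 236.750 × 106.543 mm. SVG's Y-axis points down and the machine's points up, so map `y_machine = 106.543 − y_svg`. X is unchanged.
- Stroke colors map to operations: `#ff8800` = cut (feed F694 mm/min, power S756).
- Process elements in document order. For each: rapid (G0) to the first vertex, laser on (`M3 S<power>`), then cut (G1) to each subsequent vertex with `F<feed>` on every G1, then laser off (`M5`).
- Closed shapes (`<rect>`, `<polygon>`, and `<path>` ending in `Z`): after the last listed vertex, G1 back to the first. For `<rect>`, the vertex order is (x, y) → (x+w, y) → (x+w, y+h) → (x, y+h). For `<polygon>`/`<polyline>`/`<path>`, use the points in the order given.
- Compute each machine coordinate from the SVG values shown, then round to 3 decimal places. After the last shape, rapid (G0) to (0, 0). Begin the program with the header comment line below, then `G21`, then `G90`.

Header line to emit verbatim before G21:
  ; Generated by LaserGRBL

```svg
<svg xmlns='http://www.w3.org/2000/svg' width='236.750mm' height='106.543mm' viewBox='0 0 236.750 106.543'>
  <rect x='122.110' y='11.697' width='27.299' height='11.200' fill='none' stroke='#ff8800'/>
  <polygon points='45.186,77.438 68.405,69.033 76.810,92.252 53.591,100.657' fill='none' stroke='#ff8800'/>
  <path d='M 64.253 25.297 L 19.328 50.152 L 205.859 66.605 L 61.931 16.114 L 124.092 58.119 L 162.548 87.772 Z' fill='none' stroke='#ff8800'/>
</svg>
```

; Generated by LaserGRBL
G21
G90
G0 X122.110 Y94.846
M3 S756
G1 X149.409 Y94.846 F694
G1 X149.409 Y83.646 F694
G1 X122.110 Y83.646 F694
G1 X122.110 Y94.846 F694
M5
G0 X45.186 Y29.105
M3 S756
G1 X68.405 Y37.510 F694
G1 X76.810 Y14.291 F694
G1 X53.591 Y5.886 F694
G1 X45.186 Y29.105 F694
M5
G0 X64.253 Y81.246
M3 S756
G1 X19.328 Y56.391 F694
G1 X205.859 Y39.938 F694
G1 X61.931 Y90.429 F694
G1 X124.092 Y48.424 F694
G1 X162.548 Y18.771 F694
G1 X64.253 Y81.246 F694
M5
G0 X0.000 Y0.000

viewBox `0 0 236.750 106.543` with mm width/height → 1 unit = 1 mm. Flip: y_m = 106.543 − y_svg.

**Shape 1** — `<rect>` rectangle, stroke `#ff8800` → cut (S756, F694). Machine vertices: (122.110,94.846) → (149.409,94.846) → (149.409,83.646) → (122.110,83.646) → (122.110,94.846). Closed: final G1 returns to the first vertex.

**Shape 2** — `<polygon>` regular polygon, stroke `#ff8800` → cut (S756, F694). Machine vertices: (45.186,29.105) → (68.405,37.510) → (76.810,14.291) → (53.591,5.886) → (45.186,29.105). Closed: final G1 returns to the first vertex.

**Shape 3** — `<path>` closed polygon, stroke `#ff8800` → cut (S756, F694). Machine vertices: (64.253,81.246) → (19.328,56.391) → (205.859,39.938) → (61.931,90.429) → (124.092,48.424) → (162.548,18.771) → (64.253,81.246). Closed: final G1 returns to the first vertex.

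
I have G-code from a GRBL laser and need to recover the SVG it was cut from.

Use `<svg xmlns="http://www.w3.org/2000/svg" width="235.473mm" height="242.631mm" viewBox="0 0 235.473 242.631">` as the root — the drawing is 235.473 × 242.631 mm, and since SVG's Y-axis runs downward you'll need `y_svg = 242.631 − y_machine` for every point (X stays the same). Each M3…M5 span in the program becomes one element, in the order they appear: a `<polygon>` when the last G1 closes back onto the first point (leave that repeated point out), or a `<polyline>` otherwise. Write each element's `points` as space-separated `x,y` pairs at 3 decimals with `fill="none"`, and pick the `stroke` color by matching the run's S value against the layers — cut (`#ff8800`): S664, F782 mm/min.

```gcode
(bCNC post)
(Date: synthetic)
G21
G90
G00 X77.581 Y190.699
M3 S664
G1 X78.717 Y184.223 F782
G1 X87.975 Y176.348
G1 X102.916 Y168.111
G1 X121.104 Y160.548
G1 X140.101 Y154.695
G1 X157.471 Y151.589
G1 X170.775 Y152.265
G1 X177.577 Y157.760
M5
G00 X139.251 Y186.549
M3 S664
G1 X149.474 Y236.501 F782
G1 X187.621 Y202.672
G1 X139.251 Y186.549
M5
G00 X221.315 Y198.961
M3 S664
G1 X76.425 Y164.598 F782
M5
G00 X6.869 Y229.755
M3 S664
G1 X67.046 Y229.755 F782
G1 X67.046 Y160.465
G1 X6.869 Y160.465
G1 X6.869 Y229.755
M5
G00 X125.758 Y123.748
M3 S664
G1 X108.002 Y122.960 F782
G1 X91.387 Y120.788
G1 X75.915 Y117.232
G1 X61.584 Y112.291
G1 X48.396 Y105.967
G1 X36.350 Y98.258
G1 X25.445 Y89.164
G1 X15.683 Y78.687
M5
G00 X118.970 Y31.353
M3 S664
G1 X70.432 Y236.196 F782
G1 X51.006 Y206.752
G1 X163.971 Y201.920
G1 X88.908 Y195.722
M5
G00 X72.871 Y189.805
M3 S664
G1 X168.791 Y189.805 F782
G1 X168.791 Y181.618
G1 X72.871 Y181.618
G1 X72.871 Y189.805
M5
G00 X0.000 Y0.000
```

Each laser-on run becomes one SVG element. Flip Y back into SVG space with y_svg = 242.631 − y_machine. Every run uses S664, so all elements get stroke `#ff8800` (cut).

Run 1: The run is open, so emit a `<polyline>` with points (Y-flipped): 77.581,51.932 78.717,58.408 87.975,66.283 102.916,74.520 121.104,82.083 140.101,87.936 157.471,91.042 170.775,90.366 177.577,84.871.

Run 2: The run returns to its start, so emit a `<polygon>` with points (Y-flipped): 139.251,56.082 149.474,6.130 187.621,39.959.

Run 3: The run is open, so emit a `<polyline>` with points (Y-flipped): 221.315,43.670 76.425,78.033.

Run 4: The run returns to its start, so emit a `<polygon>` with points (Y-flipped): 6.869,12.876 67.046,12.876 67.046,82.166 6.869,82.166.

Run 5: The run is open, so emit a `<polyline>` with points (Y-flipped): 125.758,118.883 108.002,119.671 91.387,121.843 75.915,125.399 61.584,130.340 48.396,136.664 36.350,144.373 25.445,153.467 15.683,163.944.

Run 6: The run is open, so emit a `<polyline>` with points (Y-flipped): 118.970,211.278 70.432,6.435 51.006,35.879 163.971,40.711 88.908,46.909.

Run 7: The run returns to its start, so emit a `<polygon>` with points (Y-flipped): 72.871,52.826 168.791,52.826 168.791,61.013 72.871,61.013.

<svg xmlns="http://www.w3.org/2000/svg" width="235.473mm" height="242.631mm" viewBox="0 0 235.473 242.631">
  <polyline points="77.581,51.932 78.717,58.408 87.975,66.283 102.916,74.520 121.104,82.083 140.101,87.936 157.471,91.042 170.775,90.366 177.577,84.871" fill="none" stroke="#ff8800"/>
  <polygon points="139.251,56.082 149.474,6.130 187.621,39.959" fill="none" stroke="#ff8800"/>
  <polyline points="221.315,43.670 76.425,78.033" fill="none" stroke="#ff8800"/>
  <polygon points="6.869,12.876 67.046,12.876 67.046,82.166 6.869,82.166" fill="none" stroke="#ff8800"/>
  <polyline points="125.758,118.883 108.002,119.671 91.387,121.843 75.915,125.399 61.584,130.340 48.396,136.664 36.350,144.373 25.445,153.467 15.683,163.944" fill="none" stroke="#ff8800"/>
  <polyline points="118.970,211.278 70.432,6.435 51.006,35.879 163.971,40.711 88.908,46.909" fill="none" stroke="#ff8800"/>
  <polygon points="72.871,52.826 168.791,52.826 168.791,61.013 72.871,61.013" fill="none" stroke="#ff8800"/>
</svg>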